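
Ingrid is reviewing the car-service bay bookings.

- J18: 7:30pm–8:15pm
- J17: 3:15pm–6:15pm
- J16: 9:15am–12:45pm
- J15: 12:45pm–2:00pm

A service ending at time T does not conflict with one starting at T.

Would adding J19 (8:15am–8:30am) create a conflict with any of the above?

J16: starts 9:15am at or after J19 ends 8:30am → clear.
J15: starts 12:45pm at or after J19 ends 8:30am → clear.
J17: starts 3:15pm at or after J19 ends 8:30am → clear.
J18: starts 7:30pm at or after J19 ends 8:30am → clear.

No — it doesn't clash with anything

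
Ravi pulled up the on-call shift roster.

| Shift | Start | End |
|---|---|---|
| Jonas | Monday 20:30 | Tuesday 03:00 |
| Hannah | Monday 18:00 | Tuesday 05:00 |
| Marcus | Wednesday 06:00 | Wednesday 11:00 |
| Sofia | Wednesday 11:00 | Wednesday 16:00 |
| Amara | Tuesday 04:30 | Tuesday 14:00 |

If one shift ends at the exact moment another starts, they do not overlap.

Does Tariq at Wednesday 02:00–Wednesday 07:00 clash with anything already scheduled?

Hannah: ends Tuesday 05:00 at or before Tariq starts Wednesday 02:00 → clear.
Jonas: ends Tuesday 03:00 at or before Tariq starts Wednesday 02:00 → clear.
Amara: ends Tuesday 14:00 at or before Tariq starts Wednesday 02:00 → clear.
Marcus: starts Wednesday 06:00 before Tariq ends Wednesday 07:00, and ends Wednesday 11:00 after Tariq starts Wednesday 02:00 → overlap.
Sofia: starts Wednesday 11:00 at or after Tariq ends Wednesday 07:00 → clear.
Tariq overlaps Marcus.

Yes — it overlaps Marcus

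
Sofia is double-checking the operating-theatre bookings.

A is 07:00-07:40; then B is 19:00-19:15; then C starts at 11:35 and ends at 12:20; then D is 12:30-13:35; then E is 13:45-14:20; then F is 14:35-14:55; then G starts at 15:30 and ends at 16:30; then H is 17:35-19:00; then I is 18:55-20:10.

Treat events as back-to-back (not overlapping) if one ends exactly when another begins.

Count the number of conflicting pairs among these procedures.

Sorted by start: A, C, D, E, F, G, H, I, B.
C starts after A ends, so nothing later overlaps A either.
D starts after C ends, so nothing later overlaps C either.
E starts after D ends, so nothing later overlaps D either.
F starts after E ends, so nothing later overlaps E either.
G starts after F ends, so nothing later overlaps F either.
H starts after G ends, so nothing later overlaps G either.
I starts before H ends → H and I overlap.
B starts exactly when H ends (back-to-back, no overlap).
B starts before I ends → I and B overlap.
Overlapping pairs: B & I, H & I — 2 in total.

2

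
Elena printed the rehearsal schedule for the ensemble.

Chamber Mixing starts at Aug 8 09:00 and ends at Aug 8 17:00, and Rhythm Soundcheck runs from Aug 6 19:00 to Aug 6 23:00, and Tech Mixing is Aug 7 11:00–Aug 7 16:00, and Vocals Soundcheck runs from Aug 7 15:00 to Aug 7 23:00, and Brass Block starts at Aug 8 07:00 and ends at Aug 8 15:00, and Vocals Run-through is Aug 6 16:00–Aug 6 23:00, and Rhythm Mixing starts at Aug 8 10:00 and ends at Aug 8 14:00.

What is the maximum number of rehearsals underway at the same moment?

Sweep the timeline, counting +1 at each start and −1 at each end (ends before starts at a tie):
Aug 6 16:00 start Vocals Run-through → 1
Aug 6 19:00 start Rhythm Soundcheck → 2
Aug 6 23:00 end Rhythm Soundcheck → 1
Aug 6 23:00 end Vocals Run-through → 0
Aug 7 11:00 start Tech Mixing → 1
Aug 7 15:00 start Vocals Soundcheck → 2
Aug 7 16:00 end Tech Mixing → 1
Aug 7 23:00 end Vocals Soundcheck → 0
Aug 8 07:00 start Brass Block → 1
Aug 8 09:00 start Chamber Mixing → 2
Aug 8 10:00 start Rhythm Mixing → 3
Aug 8 14:00 end Rhythm Mixing → 2
Aug 8 15:00 end Brass Block → 1
Aug 8 17:00 end Chamber Mixing → 0
Peak is 3, at Aug 8 10:00 (Brass Block, Chamber Mixing, Rhythm Mixing).

3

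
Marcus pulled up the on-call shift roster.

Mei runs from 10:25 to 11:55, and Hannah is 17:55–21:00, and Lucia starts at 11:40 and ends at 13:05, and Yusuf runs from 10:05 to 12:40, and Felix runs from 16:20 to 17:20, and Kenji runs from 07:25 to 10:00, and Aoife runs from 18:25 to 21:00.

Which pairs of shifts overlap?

Sorted by start: Kenji, Yusuf, Mei, Lucia, Felix, Hannah, Aoife.
Yusuf starts after Kenji ends — done with Kenji.
Mei starts before Yusuf ends → Yusuf and Mei overlap.
Lucia starts before Yusuf ends → Yusuf and Lucia overlap.
Felix starts after Yusuf ends — done with Yusuf.
Lucia starts before Mei ends → Mei and Lucia overlap.
Felix starts after Mei ends — done with Mei.
Felix starts after Lucia ends — done with Lucia.
Hannah starts after Felix ends — done with Felix.
Aoife starts before Hannah ends → Hannah and Aoife overlap.

Aoife & Hannah, Lucia & Mei, Lucia & Yusuf, Mei & Yusuf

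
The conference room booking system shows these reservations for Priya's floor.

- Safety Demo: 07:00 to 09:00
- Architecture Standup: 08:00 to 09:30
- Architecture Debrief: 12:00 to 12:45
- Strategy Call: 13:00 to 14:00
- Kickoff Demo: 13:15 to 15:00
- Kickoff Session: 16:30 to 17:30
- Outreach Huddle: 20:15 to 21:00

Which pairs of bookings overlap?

Sorted by start: Safety Demo, Architecture Standup, Architecture Debrief, Strategy Call, Kickoff Demo, Kickoff Session, Outreach Huddle.
Architecture Standup starts before Safety Demo ends → Safety Demo and Architecture Standup overlap.
Architecture Debrief starts after Safety Demo ends, so Safety Demo has no further overlaps.
Architecture Debrief starts after Architecture Standup ends, so Architecture Standup has no further overlaps.
Strategy Call starts after Architecture Debrief ends, so Architecture Debrief has no further overlaps.
Kickoff Demo starts before Strategy Call ends → Strategy Call and Kickoff Demo overlap.
Kickoff Session starts after Strategy Call ends, so Strategy Call has no further overlaps.
Kickoff Session starts after Kickoff Demo ends, so Kickoff Demo has no further overlaps.
Outreach Huddle starts after Kickoff Session ends.

Architecture Standup & Safety Demo, Kickoff Demo & Strategy Call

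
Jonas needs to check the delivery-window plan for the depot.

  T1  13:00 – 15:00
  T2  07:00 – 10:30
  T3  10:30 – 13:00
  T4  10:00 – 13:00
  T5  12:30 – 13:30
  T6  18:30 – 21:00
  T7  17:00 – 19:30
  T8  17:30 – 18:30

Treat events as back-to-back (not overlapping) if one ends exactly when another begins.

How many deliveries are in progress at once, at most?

Walk through starts and ends in time order (an end at T is processed before a start at T):
07:00 start T2 → 1
10:00 start T4 → 2
10:30 end T2 → 1
10:30 start T3 → 2
12:30 start T5 → 3
13:00 end T3 → 2
13:00 end T4 → 1
13:00 start T1 → 2
13:30 end T5 → 1
15:00 end T1 → 0
17:00 start T7 → 1
17:30 start T8 → 2
18:30 end T8 → 1
18:30 start T6 → 2
19:30 end T7 → 1
21:00 end T6 → 0
Peak is 3, at 12:30 (T3, T4, T5).

3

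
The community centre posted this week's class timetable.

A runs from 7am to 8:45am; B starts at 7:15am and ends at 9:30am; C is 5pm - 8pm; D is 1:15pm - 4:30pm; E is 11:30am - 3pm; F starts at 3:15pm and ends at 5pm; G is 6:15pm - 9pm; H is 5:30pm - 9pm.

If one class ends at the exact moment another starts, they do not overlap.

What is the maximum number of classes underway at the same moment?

Walk through starts and ends in time order (an end at T is processed before a start at T):
7am start A → 1
7:15am start B → 2
8:45am end A → 1
9:30am end B → 0
11:30am start E → 1
1:15pm start D → 2
3pm end E → 1
3:15pm start F → 2
4:30pm end D → 1
5pm end F → 0
5pm start C → 1
5:30pm start H → 2
6:15pm start G → 3
8pm end C → 2
9pm end G → 1
9pm end H → 0
Peak is 3, at 6:15pm (C, G, H).

3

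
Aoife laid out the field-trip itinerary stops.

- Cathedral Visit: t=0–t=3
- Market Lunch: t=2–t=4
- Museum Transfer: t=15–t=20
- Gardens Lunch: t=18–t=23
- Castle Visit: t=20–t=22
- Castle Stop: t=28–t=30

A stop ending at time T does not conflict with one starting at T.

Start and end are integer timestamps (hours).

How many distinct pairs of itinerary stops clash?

3

Check each pair: they overlap iff neither finishes before the other starts.
Sorted by start: Cathedral Visit, Market Lunch, Museum Transfer, Gardens Lunch, Castle Visit, Castle Stop.
Market Lunch starts before Cathedral Visit ends → Cathedral Visit and Market Lunch overlap.
Museum Transfer starts after Cathedral Visit ends; Cathedral Visit is clear from here.
Museum Transfer starts after Market Lunch ends; Market Lunch is clear from here.
Gardens Lunch starts before Museum Transfer ends → Museum Transfer and Gardens Lunch overlap.
Castle Visit starts exactly when Museum Transfer ends (back-to-back, no overlap); Museum Transfer is clear from here.
Castle Visit starts before Gardens Lunch ends → Gardens Lunch and Castle Visit overlap.
Castle Stop starts after Gardens Lunch ends.
Castle Stop starts after Castle Visit ends.
Overlapping pairs: Castle Visit & Gardens Lunch, Cathedral Visit & Market Lunch, Gardens Lunch & Museum Transfer — 3 in total.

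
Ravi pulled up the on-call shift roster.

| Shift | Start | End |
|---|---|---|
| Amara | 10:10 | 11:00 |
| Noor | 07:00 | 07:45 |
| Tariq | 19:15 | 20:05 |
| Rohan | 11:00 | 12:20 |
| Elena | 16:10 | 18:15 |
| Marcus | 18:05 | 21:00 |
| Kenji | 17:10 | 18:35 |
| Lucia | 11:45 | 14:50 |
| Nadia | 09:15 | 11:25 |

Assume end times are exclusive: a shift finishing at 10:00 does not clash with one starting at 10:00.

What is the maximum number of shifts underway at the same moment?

Sweep the timeline, counting +1 at each start and −1 at each end (ends before starts at a tie):
07:00 start Noor → 1
07:45 end Noor → 0
09:15 start Nadia → 1
10:10 start Amara → 2
11:00 end Amara → 1
11:00 start Rohan → 2
11:25 end Nadia → 1
11:45 start Lucia → 2
12:20 end Rohan → 1
14:50 end Lucia → 0
16:10 start Elena → 1
17:10 start Kenji → 2
18:05 start Marcus → 3
18:15 end Elena → 2
18:35 end Kenji → 1
19:15 start Tariq → 2
20:05 end Tariq → 1
21:00 end Marcus → 0
Peak is 3, at 18:05 (Elena, Kenji, Marcus).

3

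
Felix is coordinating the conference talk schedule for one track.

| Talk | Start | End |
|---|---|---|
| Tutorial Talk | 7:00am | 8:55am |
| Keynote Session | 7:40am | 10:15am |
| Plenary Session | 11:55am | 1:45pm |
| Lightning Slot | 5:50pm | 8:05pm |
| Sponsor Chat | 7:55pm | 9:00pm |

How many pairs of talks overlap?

2

Sorted by start: Tutorial Talk, Keynote Session, Plenary Session, Lightning Slot, Sponsor Chat.
Keynote Session starts before Tutorial Talk ends → Tutorial Talk and Keynote Session overlap.
Plenary Session starts after Tutorial Talk ends; Tutorial Talk is clear from here.
Plenary Session starts after Keynote Session ends; Keynote Session is clear from here.
Lightning Slot starts after Plenary Session ends; Plenary Session is clear from here.
Sponsor Chat starts before Lightning Slot ends → Lightning Slot and Sponsor Chat overlap.
Overlapping pairs: Keynote Session & Tutorial Talk, Lightning Slot & Sponsor Chat — 2 in total.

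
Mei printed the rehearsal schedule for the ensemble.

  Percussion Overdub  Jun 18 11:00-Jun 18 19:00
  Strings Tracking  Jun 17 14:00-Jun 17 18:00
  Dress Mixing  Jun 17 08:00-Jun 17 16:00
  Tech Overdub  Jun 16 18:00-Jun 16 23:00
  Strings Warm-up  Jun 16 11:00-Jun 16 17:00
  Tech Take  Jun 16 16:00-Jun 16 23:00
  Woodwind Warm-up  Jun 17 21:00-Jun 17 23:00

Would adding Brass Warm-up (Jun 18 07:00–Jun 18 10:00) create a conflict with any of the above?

Strings Warm-up: ends Jun 16 17:00 at or before Brass Warm-up starts Jun 18 07:00 → clear.
Tech Take: ends Jun 16 23:00 at or before Brass Warm-up starts Jun 18 07:00 → clear.
Tech Overdub: ends Jun 16 23:00 at or before Brass Warm-up starts Jun 18 07:00 → clear.
Dress Mixing: ends Jun 17 16:00 at or before Brass Warm-up starts Jun 18 07:00 → clear.
Strings Tracking: ends Jun 17 18:00 at or before Brass Warm-up starts Jun 18 07:00 → clear.
Woodwind Warm-up: ends Jun 17 23:00 at or before Brass Warm-up starts Jun 18 07:00 → clear.
Percussion Overdub: starts Jun 18 11:00 at or after Brass Warm-up ends Jun 18 10:00 → clear.

No — it doesn't clash with anything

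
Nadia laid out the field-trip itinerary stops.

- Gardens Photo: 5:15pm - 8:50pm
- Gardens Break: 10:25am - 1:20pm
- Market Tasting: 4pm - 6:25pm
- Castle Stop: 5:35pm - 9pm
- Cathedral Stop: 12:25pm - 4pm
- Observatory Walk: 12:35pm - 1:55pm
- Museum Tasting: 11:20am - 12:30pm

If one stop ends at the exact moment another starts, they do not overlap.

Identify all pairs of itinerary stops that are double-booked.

Castle Stop & Gardens Photo, Castle Stop & Market Tasting, Cathedral Stop & Gardens Break, Cathedral Stop & Museum Tasting, Cathedral Stop & Observatory Walk, Gardens Break & Museum Tasting, Gardens Break & Observatory Walk, Gardens Photo & Market Tasting

Sorted by start: Gardens Break, Museum Tasting, Cathedral Stop, Observatory Walk, Market Tasting, Gardens Photo, Castle Stop.
Museum Tasting starts before Gardens Break ends → Gardens Break and Museum Tasting overlap.
Cathedral Stop starts before Gardens Break ends → Gardens Break and Cathedral Stop overlap.
Observatory Walk starts before Gardens Break ends → Gardens Break and Observatory Walk overlap.
Market Tasting starts after Gardens Break ends, so nothing later overlaps Gardens Break either.
Cathedral Stop starts before Museum Tasting ends → Museum Tasting and Cathedral Stop overlap.
Observatory Walk starts after Museum Tasting ends, so nothing later overlaps Museum Tasting either.
Observatory Walk starts before Cathedral Stop ends → Cathedral Stop and Observatory Walk overlap.
Market Tasting starts exactly when Cathedral Stop ends (back-to-back, no overlap), so nothing later overlaps Cathedral Stop either.
Market Tasting starts after Observatory Walk ends, so nothing later overlaps Observatory Walk either.
Gardens Photo starts before Market Tasting ends → Market Tasting and Gardens Photo overlap.
Castle Stop starts before Market Tasting ends → Market Tasting and Castle Stop overlap.
Castle Stop starts before Gardens Photo ends → Gardens Photo and Castle Stop overlap.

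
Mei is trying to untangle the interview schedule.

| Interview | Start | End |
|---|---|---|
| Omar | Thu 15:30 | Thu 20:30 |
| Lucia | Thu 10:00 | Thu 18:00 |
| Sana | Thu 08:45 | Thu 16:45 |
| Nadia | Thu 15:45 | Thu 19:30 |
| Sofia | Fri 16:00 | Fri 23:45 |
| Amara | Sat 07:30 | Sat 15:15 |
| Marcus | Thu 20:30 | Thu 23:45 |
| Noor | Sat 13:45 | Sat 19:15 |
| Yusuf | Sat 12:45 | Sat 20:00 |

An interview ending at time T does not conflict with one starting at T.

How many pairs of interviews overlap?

Check each pair: they overlap iff neither finishes before the other starts.
Sorted by start: Sana, Lucia, Omar, Nadia, Marcus, Sofia, Amara, Yusuf, Noor.
Lucia starts before Sana ends → Sana and Lucia overlap.
Omar starts before Sana ends → Sana and Omar overlap.
Nadia starts before Sana ends → Sana and Nadia overlap.
Marcus starts after Sana ends; Sana is clear from here.
Omar starts before Lucia ends → Lucia and Omar overlap.
Nadia starts before Lucia ends → Lucia and Nadia overlap.
Marcus starts after Lucia ends; Lucia is clear from here.
Nadia starts before Omar ends → Omar and Nadia overlap.
Marcus starts exactly when Omar ends (back-to-back, no overlap); Omar is clear from here.
Marcus starts after Nadia ends; Nadia is clear from here.
Sofia starts after Marcus ends; Marcus is clear from here.
Amara starts after Sofia ends; Sofia is clear from here.
Yusuf starts before Amara ends → Amara and Yusuf overlap.
Noor starts before Amara ends → Amara and Noor overlap.
Noor starts before Yusuf ends → Yusuf and Noor overlap.
Overlapping pairs: Amara & Noor, Amara & Yusuf, Lucia & Nadia, Lucia & Omar, Lucia & Sana, Nadia & Omar, Nadia & Sana, Noor & Yusuf, Omar & Sana — 9 in total.

9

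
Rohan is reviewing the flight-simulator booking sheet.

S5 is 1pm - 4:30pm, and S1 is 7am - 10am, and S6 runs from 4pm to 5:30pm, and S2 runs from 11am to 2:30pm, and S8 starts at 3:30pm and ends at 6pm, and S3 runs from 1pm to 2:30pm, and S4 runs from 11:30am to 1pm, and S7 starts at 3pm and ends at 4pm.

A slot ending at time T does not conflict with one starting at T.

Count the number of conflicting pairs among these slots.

9

Two intervals overlap when each starts before the other ends.
Sorted by start: S1, S2, S4, S3, S5, S7, S8, S6.
S2 starts after S1 ends; S1 is clear from here.
S4 starts before S2 ends → S2 and S4 overlap.
S3 starts before S2 ends → S2 and S3 overlap.
S5 starts before S2 ends → S2 and S5 overlap.
S7 starts after S2 ends; S2 is clear from here.
S3 starts exactly when S4 ends (back-to-back, no overlap); S4 is clear from here.
S5 starts before S3 ends → S3 and S5 overlap.
S7 starts after S3 ends; S3 is clear from here.
S7 starts before S5 ends → S5 and S7 overlap.
S8 starts before S5 ends → S5 and S8 overlap.
S6 starts before S5 ends → S5 and S6 overlap.
S8 starts before S7 ends → S7 and S8 overlap.
S6 starts exactly when S7 ends (back-to-back, no overlap).
S6 starts before S8 ends → S8 and S6 overlap.
Overlapping pairs: S2 & S3, S2 & S4, S2 & S5, S3 & S5, S5 & S6, S5 & S7, S5 & S8, S6 & S8, S7 & S8 — 9 in total.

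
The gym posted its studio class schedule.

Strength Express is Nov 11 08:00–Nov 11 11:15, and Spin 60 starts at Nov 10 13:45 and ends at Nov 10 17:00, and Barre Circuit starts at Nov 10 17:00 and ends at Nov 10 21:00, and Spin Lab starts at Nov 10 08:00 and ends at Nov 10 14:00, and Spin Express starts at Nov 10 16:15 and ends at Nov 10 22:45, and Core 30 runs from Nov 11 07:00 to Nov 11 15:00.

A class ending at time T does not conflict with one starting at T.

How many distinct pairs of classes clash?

Sorted by start: Spin Lab, Spin 60, Spin Express, Barre Circuit, Core 30, Strength Express.
Spin 60 starts before Spin Lab ends → Spin Lab and Spin 60 overlap.
Spin Express starts after Spin Lab ends — done with Spin Lab.
Spin Express starts before Spin 60 ends → Spin 60 and Spin Express overlap.
Barre Circuit starts exactly when Spin 60 ends (back-to-back, no overlap) — done with Spin 60.
Barre Circuit starts before Spin Express ends → Spin Express and Barre Circuit overlap.
Core 30 starts after Spin Express ends — done with Spin Express.
Core 30 starts after Barre Circuit ends — done with Barre Circuit.
Strength Express starts before Core 30 ends → Core 30 and Strength Express overlap.
Overlapping pairs: Barre Circuit & Spin Express, Core 30 & Strength Express, Spin 60 & Spin Express, Spin 60 & Spin Lab — 4 in total.

4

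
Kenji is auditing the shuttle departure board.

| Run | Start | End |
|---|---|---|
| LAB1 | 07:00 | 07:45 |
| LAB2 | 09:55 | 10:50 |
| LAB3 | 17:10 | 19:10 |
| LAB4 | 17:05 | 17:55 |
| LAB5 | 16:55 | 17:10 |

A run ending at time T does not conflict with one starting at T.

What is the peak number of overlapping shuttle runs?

Walk through starts and ends in time order (an end at T is processed before a start at T):
07:00 start LAB1 → 1
07:45 end LAB1 → 0
09:55 start LAB2 → 1
10:50 end LAB2 → 0
16:55 start LAB5 → 1
17:05 start LAB4 → 2
17:10 end LAB5 → 1
17:10 start LAB3 → 2
17:55 end LAB4 → 1
19:10 end LAB3 → 0
Peak is 2, at 17:05 (LAB4, LAB5).

2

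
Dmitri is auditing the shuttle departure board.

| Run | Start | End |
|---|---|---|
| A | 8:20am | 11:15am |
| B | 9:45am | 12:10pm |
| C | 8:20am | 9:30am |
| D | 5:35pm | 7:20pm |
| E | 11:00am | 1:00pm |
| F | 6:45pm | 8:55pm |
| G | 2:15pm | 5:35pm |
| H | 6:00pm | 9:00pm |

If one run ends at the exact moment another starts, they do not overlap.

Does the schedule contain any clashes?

Yes

Sorted by start: A, C, B, E, G, D, H, F.
C starts before A ends → A and C overlap.
That's a conflict, so the schedule is not conflict-free.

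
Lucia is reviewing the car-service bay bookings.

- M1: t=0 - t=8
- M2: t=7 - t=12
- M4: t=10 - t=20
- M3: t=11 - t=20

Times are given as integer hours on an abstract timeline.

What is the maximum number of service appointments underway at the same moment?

3

Sweep the timeline, counting +1 at each start and −1 at each end (ends before starts at a tie):
t=0 start M1 → 1
t=7 start M2 → 2
t=8 end M1 → 1
t=10 start M4 → 2
t=11 start M3 → 3
t=12 end M2 → 2
t=20 end M3 → 1
t=20 end M4 → 0
Peak is 3, at t=11 (M2, M3, M4).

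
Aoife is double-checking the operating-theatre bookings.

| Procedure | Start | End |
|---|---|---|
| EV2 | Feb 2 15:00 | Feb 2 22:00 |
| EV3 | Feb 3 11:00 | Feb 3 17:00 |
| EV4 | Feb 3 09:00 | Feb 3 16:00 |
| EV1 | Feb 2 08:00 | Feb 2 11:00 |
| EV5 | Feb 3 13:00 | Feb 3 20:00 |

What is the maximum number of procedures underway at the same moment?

Walk through starts and ends in time order (an end at T is processed before a start at T):
Feb 2 08:00 start EV1 → 1
Feb 2 11:00 end EV1 → 0
Feb 2 15:00 start EV2 → 1
Feb 2 22:00 end EV2 → 0
Feb 3 09:00 start EV4 → 1
Feb 3 11:00 start EV3 → 2
Feb 3 13:00 start EV5 → 3
Feb 3 16:00 end EV4 → 2
Feb 3 17:00 end EV3 → 1
Feb 3 20:00 end EV5 → 0
Peak is 3, at Feb 3 13:00 (EV3, EV4, EV5).

3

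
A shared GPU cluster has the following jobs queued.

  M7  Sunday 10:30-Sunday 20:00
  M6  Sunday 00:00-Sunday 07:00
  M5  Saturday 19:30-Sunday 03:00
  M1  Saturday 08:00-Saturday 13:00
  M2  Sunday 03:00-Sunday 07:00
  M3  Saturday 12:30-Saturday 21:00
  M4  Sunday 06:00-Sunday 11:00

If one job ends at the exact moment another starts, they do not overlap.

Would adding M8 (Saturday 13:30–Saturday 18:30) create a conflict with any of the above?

M1: ends Saturday 13:00 at or before M8 starts Saturday 13:30 → clear.
M3: starts Saturday 12:30 before M8 ends Saturday 18:30, and ends Saturday 21:00 after M8 starts Saturday 13:30 → overlap.
M5: starts Saturday 19:30 at or after M8 ends Saturday 18:30 → clear.
M6: starts Sunday 00:00 at or after M8 ends Saturday 18:30 → clear.
M2: starts Sunday 03:00 at or after M8 ends Saturday 18:30 → clear.
M4: starts Sunday 06:00 at or after M8 ends Saturday 18:30 → clear.
M7: starts Sunday 10:30 at or after M8 ends Saturday 18:30 → clear.
M8 overlaps M3.

Yes — it overlaps M3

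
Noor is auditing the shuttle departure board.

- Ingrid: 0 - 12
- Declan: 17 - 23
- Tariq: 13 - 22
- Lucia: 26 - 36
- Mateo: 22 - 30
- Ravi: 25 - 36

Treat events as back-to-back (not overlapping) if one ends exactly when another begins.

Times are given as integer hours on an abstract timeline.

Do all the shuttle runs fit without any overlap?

No

Sorted by start: Ingrid, Tariq, Declan, Mateo, Ravi, Lucia.
Tariq starts after Ingrid ends, so nothing later overlaps Ingrid either.
Declan starts before Tariq ends → Tariq and Declan overlap.
That's a conflict, so the schedule is not conflict-free.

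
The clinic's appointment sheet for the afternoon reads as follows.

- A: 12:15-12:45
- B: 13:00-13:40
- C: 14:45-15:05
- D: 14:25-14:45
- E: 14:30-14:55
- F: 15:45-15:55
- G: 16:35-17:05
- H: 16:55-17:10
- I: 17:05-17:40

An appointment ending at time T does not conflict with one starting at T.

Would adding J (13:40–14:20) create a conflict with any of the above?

A: ends 12:45 at or before J starts 13:40 → clear.
B: ends 13:40 at or before J starts 13:40 → clear.
D: starts 14:25 at or after J ends 14:20 → clear.
E: starts 14:30 at or after J ends 14:20 → clear.
C: starts 14:45 at or after J ends 14:20 → clear.
F: starts 15:45 at or after J ends 14:20 → clear.
G: starts 16:35 at or after J ends 14:20 → clear.
H: starts 16:55 at or after J ends 14:20 → clear.
I: starts 17:05 at or after J ends 14:20 → clear.

No — it doesn't clash with anything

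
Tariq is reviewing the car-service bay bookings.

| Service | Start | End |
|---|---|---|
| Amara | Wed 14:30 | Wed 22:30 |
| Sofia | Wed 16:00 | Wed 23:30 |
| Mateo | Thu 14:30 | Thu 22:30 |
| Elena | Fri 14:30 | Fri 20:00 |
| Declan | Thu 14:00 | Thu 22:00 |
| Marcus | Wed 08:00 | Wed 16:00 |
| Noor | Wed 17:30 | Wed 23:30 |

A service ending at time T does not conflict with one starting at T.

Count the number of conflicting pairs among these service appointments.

Sorted by start: Marcus, Amara, Sofia, Noor, Declan, Mateo, Elena.
Amara starts before Marcus ends → Marcus and Amara overlap.
Sofia starts exactly when Marcus ends (back-to-back, no overlap), so Marcus has no further overlaps.
Sofia starts before Amara ends → Amara and Sofia overlap.
Noor starts before Amara ends → Amara and Noor overlap.
Declan starts after Amara ends, so Amara has no further overlaps.
Noor starts before Sofia ends → Sofia and Noor overlap.
Declan starts after Sofia ends, so Sofia has no further overlaps.
Declan starts after Noor ends, so Noor has no further overlaps.
Mateo starts before Declan ends → Declan and Mateo overlap.
Elena starts after Declan ends.
Elena starts after Mateo ends.
Overlapping pairs: Amara & Marcus, Amara & Noor, Amara & Sofia, Declan & Mateo, Noor & Sofia — 5 in total.

5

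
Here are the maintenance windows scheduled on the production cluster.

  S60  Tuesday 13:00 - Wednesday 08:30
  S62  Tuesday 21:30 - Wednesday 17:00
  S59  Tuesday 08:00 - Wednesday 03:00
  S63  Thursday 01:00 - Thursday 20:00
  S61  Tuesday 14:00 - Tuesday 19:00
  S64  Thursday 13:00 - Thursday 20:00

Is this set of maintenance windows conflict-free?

Sorted by start: S59, S60, S61, S62, S63, S64.
S60 starts before S59 ends → S59 and S60 overlap.
That's a conflict, so the schedule is not conflict-free.

No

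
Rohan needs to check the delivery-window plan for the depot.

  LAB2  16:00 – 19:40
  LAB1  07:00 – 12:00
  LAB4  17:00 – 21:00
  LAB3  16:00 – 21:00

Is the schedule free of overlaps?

Check each pair: they overlap iff neither finishes before the other starts.
Sorted by start: LAB1, LAB2, LAB3, LAB4.
LAB2 starts after LAB1 ends, so LAB1 has no further overlaps.
LAB3 starts before LAB2 ends → LAB2 and LAB3 overlap.
That's a conflict, so the schedule is not conflict-free.

No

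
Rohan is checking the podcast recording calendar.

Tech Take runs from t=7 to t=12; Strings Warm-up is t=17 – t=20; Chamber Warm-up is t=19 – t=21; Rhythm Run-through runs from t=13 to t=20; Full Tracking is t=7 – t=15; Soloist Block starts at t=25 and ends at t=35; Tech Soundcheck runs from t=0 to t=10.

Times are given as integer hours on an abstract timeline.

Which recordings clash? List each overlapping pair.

Check each pair: they overlap iff neither finishes before the other starts.
Sorted by start: Tech Soundcheck, Full Tracking, Tech Take, Rhythm Run-through, Strings Warm-up, Chamber Warm-up, Soloist Block.
Full Tracking starts before Tech Soundcheck ends → Tech Soundcheck and Full Tracking overlap.
Tech Take starts before Tech Soundcheck ends → Tech Soundcheck and Tech Take overlap.
Rhythm Run-through starts after Tech Soundcheck ends; Tech Soundcheck is clear from here.
Tech Take starts before Full Tracking ends → Full Tracking and Tech Take overlap.
Rhythm Run-through starts before Full Tracking ends → Full Tracking and Rhythm Run-through overlap.
Strings Warm-up starts after Full Tracking ends; Full Tracking is clear from here.
Rhythm Run-through starts after Tech Take ends; Tech Take is clear from here.
Strings Warm-up starts before Rhythm Run-through ends → Rhythm Run-through and Strings Warm-up overlap.
Chamber Warm-up starts before Rhythm Run-through ends → Rhythm Run-through and Chamber Warm-up overlap.
Soloist Block starts after Rhythm Run-through ends.
Chamber Warm-up starts before Strings Warm-up ends → Strings Warm-up and Chamber Warm-up overlap.
Soloist Block starts after Strings Warm-up ends.
Soloist Block starts after Chamber Warm-up ends.

Chamber Warm-up & Rhythm Run-through, Chamber Warm-up & Strings Warm-up, Full Tracking & Rhythm Run-through, Full Tracking & Tech Soundcheck, Full Tracking & Tech Take, Rhythm Run-through & Strings Warm-up, Tech Soundcheck & Tech Take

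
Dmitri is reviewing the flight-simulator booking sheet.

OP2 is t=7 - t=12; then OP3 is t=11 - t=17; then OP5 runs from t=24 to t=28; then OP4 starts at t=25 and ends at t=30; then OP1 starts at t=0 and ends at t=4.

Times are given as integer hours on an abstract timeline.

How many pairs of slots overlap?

2

Two intervals overlap when each starts before the other ends.
Sorted by start: OP1, OP2, OP3, OP5, OP4.
OP2 starts after OP1 ends, so OP1 has no further overlaps.
OP3 starts before OP2 ends → OP2 and OP3 overlap.
OP5 starts after OP2 ends, so OP2 has no further overlaps.
OP5 starts after OP3 ends, so OP3 has no further overlaps.
OP4 starts before OP5 ends → OP5 and OP4 overlap.
Overlapping pairs: OP2 & OP3, OP4 & OP5 — 2 in total.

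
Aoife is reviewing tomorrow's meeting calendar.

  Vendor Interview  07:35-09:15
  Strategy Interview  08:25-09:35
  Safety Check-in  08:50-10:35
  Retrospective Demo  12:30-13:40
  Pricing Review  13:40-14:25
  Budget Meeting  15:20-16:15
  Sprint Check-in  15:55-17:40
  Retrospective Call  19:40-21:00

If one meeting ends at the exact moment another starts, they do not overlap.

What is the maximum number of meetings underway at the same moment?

3

Walk through starts and ends in time order (an end at T is processed before a start at T):
07:35 start Vendor Interview → 1
08:25 start Strategy Interview → 2
08:50 start Safety Check-in → 3
09:15 end Vendor Interview → 2
09:35 end Strategy Interview → 1
10:35 end Safety Check-in → 0
12:30 start Retrospective Demo → 1
13:40 end Retrospective Demo → 0
13:40 start Pricing Review → 1
14:25 end Pricing Review → 0
15:20 start Budget Meeting → 1
15:55 start Sprint Check-in → 2
16:15 end Budget Meeting → 1
17:40 end Sprint Check-in → 0
19:40 start Retrospective Call → 1
21:00 end Retrospective Call → 0
Peak is 3, at 08:50 (Safety Check-in, Strategy Interview, Vendor Interview).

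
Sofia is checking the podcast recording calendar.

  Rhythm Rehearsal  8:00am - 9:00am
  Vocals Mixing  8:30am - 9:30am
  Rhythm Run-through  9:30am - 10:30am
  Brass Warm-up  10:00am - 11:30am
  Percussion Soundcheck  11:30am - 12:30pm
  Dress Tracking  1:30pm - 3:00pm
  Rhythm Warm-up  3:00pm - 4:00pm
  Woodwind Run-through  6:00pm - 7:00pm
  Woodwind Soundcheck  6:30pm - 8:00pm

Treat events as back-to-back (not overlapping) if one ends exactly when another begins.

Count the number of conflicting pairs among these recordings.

3

Two intervals overlap when each starts before the other ends.
Sorted by start: Rhythm Rehearsal, Vocals Mixing, Rhythm Run-through, Brass Warm-up, Percussion Soundcheck, Dress Tracking, Rhythm Warm-up, Woodwind Run-through, Woodwind Soundcheck.
Vocals Mixing starts before Rhythm Rehearsal ends → Rhythm Rehearsal and Vocals Mixing overlap.
Rhythm Run-through starts after Rhythm Rehearsal ends; Rhythm Rehearsal is clear from here.
Rhythm Run-through starts exactly when Vocals Mixing ends (back-to-back, no overlap); Vocals Mixing is clear from here.
Brass Warm-up starts before Rhythm Run-through ends → Rhythm Run-through and Brass Warm-up overlap.
Percussion Soundcheck starts after Rhythm Run-through ends; Rhythm Run-through is clear from here.
Percussion Soundcheck starts exactly when Brass Warm-up ends (back-to-back, no overlap); Brass Warm-up is clear from here.
Dress Tracking starts after Percussion Soundcheck ends; Percussion Soundcheck is clear from here.
Rhythm Warm-up starts exactly when Dress Tracking ends (back-to-back, no overlap); Dress Tracking is clear from here.
Woodwind Run-through starts after Rhythm Warm-up ends; Rhythm Warm-up is clear from here.
Woodwind Soundcheck starts before Woodwind Run-through ends → Woodwind Run-through and Woodwind Soundcheck overlap.
Overlapping pairs: Brass Warm-up & Rhythm Run-through, Rhythm Rehearsal & Vocals Mixing, Woodwind Run-through & Woodwind Soundcheck — 3 in total.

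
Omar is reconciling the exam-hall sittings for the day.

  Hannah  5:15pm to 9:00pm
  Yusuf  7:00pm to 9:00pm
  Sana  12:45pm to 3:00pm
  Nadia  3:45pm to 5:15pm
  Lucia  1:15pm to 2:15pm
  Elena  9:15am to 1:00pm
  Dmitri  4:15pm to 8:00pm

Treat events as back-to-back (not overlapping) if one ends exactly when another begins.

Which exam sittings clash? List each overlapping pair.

Sorted by start: Elena, Sana, Lucia, Nadia, Dmitri, Hannah, Yusuf.
Sana starts before Elena ends → Elena and Sana overlap.
Lucia starts after Elena ends, so Elena has no further overlaps.
Lucia starts before Sana ends → Sana and Lucia overlap.
Nadia starts after Sana ends, so Sana has no further overlaps.
Nadia starts after Lucia ends, so Lucia has no further overlaps.
Dmitri starts before Nadia ends → Nadia and Dmitri overlap.
Hannah starts exactly when Nadia ends (back-to-back, no overlap), so Nadia has no further overlaps.
Hannah starts before Dmitri ends → Dmitri and Hannah overlap.
Yusuf starts before Dmitri ends → Dmitri and Yusuf overlap.
Yusuf starts before Hannah ends → Hannah and Yusuf overlap.

Dmitri & Hannah, Dmitri & Nadia, Dmitri & Yusuf, Elena & Sana, Hannah & Yusuf, Lucia & Sana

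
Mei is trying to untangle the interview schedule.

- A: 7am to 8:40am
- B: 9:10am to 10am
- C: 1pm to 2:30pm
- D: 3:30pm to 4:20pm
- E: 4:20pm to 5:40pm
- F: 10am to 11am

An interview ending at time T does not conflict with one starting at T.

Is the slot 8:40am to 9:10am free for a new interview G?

Yes — the slot is free

A: ends 8:40am at or before G starts 8:40am → clear.
B: starts 9:10am at or after G ends 9:10am → clear.
F: starts 10am at or after G ends 9:10am → clear.
C: starts 1pm at or after G ends 9:10am → clear.
D: starts 3:30pm at or after G ends 9:10am → clear.
E: starts 4:20pm at or after G ends 9:10am → clear.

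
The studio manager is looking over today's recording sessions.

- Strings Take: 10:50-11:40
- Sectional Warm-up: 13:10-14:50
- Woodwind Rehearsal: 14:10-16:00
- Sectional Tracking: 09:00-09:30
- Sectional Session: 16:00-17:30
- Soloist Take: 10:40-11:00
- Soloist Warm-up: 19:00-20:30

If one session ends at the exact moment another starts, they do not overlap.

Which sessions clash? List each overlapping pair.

Sectional Warm-up & Woodwind Rehearsal, Soloist Take & Strings Take

Sorted by start: Sectional Tracking, Soloist Take, Strings Take, Sectional Warm-up, Woodwind Rehearsal, Sectional Session, Soloist Warm-up.
Soloist Take starts after Sectional Tracking ends, so nothing later overlaps Sectional Tracking either.
Strings Take starts before Soloist Take ends → Soloist Take and Strings Take overlap.
Sectional Warm-up starts after Soloist Take ends, so nothing later overlaps Soloist Take either.
Sectional Warm-up starts after Strings Take ends, so nothing later overlaps Strings Take either.
Woodwind Rehearsal starts before Sectional Warm-up ends → Sectional Warm-up and Woodwind Rehearsal overlap.
Sectional Session starts after Sectional Warm-up ends, so nothing later overlaps Sectional Warm-up either.
Sectional Session starts exactly when Woodwind Rehearsal ends (back-to-back, no overlap), so nothing later overlaps Woodwind Rehearsal either.
Soloist Warm-up starts after Sectional Session ends.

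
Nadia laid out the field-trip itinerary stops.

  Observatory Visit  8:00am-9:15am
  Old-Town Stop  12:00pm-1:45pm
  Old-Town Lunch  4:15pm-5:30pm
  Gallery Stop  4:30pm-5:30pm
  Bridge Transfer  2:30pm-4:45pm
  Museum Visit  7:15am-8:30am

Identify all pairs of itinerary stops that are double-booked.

Bridge Transfer & Gallery Stop, Bridge Transfer & Old-Town Lunch, Gallery Stop & Old-Town Lunch, Museum Visit & Observatory Visit

Sorted by start: Museum Visit, Observatory Visit, Old-Town Stop, Bridge Transfer, Old-Town Lunch, Gallery Stop.
Observatory Visit starts before Museum Visit ends → Museum Visit and Observatory Visit overlap.
Old-Town Stop starts after Museum Visit ends — done with Museum Visit.
Old-Town Stop starts after Observatory Visit ends — done with Observatory Visit.
Bridge Transfer starts after Old-Town Stop ends — done with Old-Town Stop.
Old-Town Lunch starts before Bridge Transfer ends → Bridge Transfer and Old-Town Lunch overlap.
Gallery Stop starts before Bridge Transfer ends → Bridge Transfer and Gallery Stop overlap.
Gallery Stop starts before Old-Town Lunch ends → Old-Town Lunch and Gallery Stop overlap.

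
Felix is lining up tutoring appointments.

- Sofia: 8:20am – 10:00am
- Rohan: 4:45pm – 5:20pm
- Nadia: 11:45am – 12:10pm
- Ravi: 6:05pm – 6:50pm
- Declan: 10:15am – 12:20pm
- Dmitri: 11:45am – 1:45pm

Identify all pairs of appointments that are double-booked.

Declan & Dmitri, Declan & Nadia, Dmitri & Nadia

Sorted by start: Sofia, Declan, Dmitri, Nadia, Rohan, Ravi.
Declan starts after Sofia ends; Sofia is clear from here.
Dmitri starts before Declan ends → Declan and Dmitri overlap.
Nadia starts before Declan ends → Declan and Nadia overlap.
Rohan starts after Declan ends; Declan is clear from here.
Nadia starts before Dmitri ends → Dmitri and Nadia overlap.
Rohan starts after Dmitri ends; Dmitri is clear from here.
Rohan starts after Nadia ends; Nadia is clear from here.
Ravi starts after Rohan ends.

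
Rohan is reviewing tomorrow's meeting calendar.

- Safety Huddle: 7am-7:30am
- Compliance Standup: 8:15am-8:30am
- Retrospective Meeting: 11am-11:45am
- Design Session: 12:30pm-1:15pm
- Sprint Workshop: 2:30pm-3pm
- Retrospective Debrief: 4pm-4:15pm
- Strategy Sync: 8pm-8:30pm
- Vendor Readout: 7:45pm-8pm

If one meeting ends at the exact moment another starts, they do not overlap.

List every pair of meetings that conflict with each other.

none

Check each pair: they overlap iff neither finishes before the other starts.
Sorted by start: Safety Huddle, Compliance Standup, Retrospective Meeting, Design Session, Sprint Workshop, Retrospective Debrief, Vendor Readout, Strategy Sync.
Compliance Standup starts after Safety Huddle ends — done with Safety Huddle.
Retrospective Meeting starts after Compliance Standup ends — done with Compliance Standup.
Design Session starts after Retrospective Meeting ends — done with Retrospective Meeting.
Sprint Workshop starts after Design Session ends — done with Design Session.
Retrospective Debrief starts after Sprint Workshop ends — done with Sprint Workshop.
Vendor Readout starts after Retrospective Debrief ends — done with Retrospective Debrief.
Strategy Sync starts exactly when Vendor Readout ends (back-to-back, no overlap).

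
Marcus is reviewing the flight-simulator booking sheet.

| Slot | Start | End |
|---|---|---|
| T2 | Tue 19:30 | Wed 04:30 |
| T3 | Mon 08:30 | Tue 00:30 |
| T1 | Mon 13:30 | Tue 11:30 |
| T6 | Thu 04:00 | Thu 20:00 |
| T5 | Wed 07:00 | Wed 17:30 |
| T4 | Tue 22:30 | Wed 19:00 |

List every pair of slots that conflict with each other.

T1 & T3, T2 & T4, T4 & T5

Two intervals overlap when each starts before the other ends.
Sorted by start: T3, T1, T2, T4, T5, T6.
T1 starts before T3 ends → T3 and T1 overlap.
T2 starts after T3 ends; T3 is clear from here.
T2 starts after T1 ends; T1 is clear from here.
T4 starts before T2 ends → T2 and T4 overlap.
T5 starts after T2 ends; T2 is clear from here.
T5 starts before T4 ends → T4 and T5 overlap.
T6 starts after T4 ends.
T6 starts after T5 ends.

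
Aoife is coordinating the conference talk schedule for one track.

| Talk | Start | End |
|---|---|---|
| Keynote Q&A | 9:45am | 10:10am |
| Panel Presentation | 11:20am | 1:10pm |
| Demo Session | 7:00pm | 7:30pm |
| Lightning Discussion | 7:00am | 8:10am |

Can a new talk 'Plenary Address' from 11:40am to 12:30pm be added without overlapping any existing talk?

No — it overlaps Panel Presentation

Lightning Discussion: ends 8:10am at or before Plenary Address starts 11:40am → clear.
Keynote Q&A: ends 10:10am at or before Plenary Address starts 11:40am → clear.
Panel Presentation: starts 11:20am before Plenary Address ends 12:30pm, and ends 1:10pm after Plenary Address starts 11:40am → overlap.
Demo Session: starts 7:00pm at or after Plenary Address ends 12:30pm → clear.
Plenary Address overlaps Panel Presentation.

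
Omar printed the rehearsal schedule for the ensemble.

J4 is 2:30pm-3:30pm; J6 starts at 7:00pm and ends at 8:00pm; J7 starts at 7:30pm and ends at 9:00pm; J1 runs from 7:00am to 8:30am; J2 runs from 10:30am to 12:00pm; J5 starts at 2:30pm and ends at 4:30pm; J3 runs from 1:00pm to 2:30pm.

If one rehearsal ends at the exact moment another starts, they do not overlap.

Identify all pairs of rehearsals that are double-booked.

Two intervals overlap when each starts before the other ends.
Sorted by start: J1, J2, J3, J4, J5, J6, J7.
J2 starts after J1 ends; J1 is clear from here.
J3 starts after J2 ends; J2 is clear from here.
J4 starts exactly when J3 ends (back-to-back, no overlap); J3 is clear from here.
J5 starts before J4 ends → J4 and J5 overlap.
J6 starts after J4 ends; J4 is clear from here.
J6 starts after J5 ends; J5 is clear from here.
J7 starts before J6 ends → J6 and J7 overlap.

J4 & J5, J6 & J7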